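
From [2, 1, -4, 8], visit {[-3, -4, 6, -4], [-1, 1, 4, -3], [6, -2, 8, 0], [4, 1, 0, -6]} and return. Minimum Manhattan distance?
86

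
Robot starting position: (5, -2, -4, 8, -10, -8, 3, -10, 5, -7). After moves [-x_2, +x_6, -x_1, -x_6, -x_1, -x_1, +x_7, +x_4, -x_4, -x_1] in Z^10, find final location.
(1, -3, -4, 8, -10, -8, 4, -10, 5, -7)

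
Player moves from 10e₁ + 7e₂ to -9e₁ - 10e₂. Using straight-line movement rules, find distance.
25.4951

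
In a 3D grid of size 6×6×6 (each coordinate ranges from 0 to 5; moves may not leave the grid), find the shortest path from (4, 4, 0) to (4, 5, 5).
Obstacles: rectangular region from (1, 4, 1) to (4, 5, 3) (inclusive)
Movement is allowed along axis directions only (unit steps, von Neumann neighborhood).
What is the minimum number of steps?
8
(one shortest path: (4, 4, 0) → (5, 4, 0) → (5, 5, 0) → (5, 5, 1) → (5, 5, 2) → (5, 5, 3) → (5, 5, 4) → (4, 5, 4) → (4, 5, 5))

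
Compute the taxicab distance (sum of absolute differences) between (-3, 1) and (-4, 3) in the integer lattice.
3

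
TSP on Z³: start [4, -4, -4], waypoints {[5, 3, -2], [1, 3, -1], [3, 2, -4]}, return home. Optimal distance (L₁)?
28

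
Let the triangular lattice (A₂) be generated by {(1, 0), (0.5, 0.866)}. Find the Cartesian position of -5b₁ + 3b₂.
(-3.5, 2.598)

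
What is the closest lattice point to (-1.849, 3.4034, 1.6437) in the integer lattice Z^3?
(-2, 3, 2)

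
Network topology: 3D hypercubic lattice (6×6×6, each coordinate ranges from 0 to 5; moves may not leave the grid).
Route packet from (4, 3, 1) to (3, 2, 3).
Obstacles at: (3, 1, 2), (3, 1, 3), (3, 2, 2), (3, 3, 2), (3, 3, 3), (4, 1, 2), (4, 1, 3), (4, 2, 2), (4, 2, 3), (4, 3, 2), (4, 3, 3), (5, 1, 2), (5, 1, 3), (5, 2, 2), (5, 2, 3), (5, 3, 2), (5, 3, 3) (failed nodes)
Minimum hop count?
6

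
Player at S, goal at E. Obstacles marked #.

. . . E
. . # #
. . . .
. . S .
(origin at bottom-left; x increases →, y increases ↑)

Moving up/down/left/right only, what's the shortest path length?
6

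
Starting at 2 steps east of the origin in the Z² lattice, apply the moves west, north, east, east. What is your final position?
(3, 1)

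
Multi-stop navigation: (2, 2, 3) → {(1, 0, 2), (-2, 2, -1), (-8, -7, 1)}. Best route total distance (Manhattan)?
29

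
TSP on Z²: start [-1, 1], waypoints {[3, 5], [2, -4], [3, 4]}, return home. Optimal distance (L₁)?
26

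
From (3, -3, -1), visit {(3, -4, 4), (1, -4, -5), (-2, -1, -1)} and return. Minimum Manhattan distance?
34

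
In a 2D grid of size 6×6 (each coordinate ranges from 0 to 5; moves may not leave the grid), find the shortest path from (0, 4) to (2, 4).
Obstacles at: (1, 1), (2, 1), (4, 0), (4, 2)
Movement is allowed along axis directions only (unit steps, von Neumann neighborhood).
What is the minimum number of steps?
2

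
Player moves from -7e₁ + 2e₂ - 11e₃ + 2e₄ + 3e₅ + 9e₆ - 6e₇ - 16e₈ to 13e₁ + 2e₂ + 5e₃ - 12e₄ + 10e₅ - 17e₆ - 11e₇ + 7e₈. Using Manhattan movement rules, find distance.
111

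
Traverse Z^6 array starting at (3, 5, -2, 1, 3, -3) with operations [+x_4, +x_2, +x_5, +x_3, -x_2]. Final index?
(3, 5, -1, 2, 4, -3)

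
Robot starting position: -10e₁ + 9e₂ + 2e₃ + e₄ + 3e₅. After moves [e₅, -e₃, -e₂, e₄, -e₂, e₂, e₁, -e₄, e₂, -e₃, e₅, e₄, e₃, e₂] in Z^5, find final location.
(-9, 10, 1, 2, 5)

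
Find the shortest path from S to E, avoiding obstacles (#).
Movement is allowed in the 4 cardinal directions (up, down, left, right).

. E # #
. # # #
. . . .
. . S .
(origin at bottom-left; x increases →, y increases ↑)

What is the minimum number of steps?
6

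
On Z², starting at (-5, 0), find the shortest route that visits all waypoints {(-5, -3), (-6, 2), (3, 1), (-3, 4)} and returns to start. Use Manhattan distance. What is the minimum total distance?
32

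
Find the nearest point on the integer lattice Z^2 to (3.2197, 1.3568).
(3, 1)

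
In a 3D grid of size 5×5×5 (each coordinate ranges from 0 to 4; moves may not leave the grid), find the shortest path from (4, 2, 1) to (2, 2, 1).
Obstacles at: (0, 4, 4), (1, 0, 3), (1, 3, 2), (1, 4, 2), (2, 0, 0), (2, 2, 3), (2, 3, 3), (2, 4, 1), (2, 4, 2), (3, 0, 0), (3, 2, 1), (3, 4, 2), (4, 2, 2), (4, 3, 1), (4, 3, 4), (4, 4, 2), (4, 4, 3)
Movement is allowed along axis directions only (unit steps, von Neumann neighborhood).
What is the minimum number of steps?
4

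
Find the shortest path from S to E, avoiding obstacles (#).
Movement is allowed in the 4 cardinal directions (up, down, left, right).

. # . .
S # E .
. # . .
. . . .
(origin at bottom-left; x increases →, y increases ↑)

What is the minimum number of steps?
6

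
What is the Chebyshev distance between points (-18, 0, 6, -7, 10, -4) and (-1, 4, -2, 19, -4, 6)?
26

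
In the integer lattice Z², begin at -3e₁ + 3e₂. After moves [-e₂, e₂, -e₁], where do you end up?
(-4, 3)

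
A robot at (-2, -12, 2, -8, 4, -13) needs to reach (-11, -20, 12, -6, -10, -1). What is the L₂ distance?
24.2693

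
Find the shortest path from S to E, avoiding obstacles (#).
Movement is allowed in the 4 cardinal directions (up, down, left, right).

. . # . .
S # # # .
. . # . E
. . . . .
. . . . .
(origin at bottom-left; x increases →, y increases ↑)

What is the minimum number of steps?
7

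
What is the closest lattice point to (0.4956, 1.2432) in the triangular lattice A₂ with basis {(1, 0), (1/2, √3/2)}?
(0.5, 0.866)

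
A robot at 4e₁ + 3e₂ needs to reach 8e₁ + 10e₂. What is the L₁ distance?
11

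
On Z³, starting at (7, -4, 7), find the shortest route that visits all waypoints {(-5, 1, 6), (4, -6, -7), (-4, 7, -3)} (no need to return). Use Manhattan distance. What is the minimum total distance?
59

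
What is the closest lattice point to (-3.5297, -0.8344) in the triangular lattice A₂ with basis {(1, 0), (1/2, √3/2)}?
(-3.5, -0.866)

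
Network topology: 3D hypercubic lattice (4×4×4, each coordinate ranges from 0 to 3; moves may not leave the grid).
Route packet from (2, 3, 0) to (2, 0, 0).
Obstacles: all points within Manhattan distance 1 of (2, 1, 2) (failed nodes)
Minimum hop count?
3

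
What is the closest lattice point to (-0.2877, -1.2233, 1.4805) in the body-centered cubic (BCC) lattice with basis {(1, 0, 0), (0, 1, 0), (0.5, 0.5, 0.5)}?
(-0.5, -1.5, 1.5)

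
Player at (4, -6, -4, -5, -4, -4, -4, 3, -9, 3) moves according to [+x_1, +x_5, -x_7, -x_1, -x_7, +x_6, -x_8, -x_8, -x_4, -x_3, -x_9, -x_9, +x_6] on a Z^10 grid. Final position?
(4, -6, -5, -6, -3, -2, -6, 1, -11, 3)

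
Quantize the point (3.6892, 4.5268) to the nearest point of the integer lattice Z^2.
(4, 5)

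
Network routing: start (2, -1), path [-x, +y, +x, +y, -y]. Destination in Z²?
(2, 0)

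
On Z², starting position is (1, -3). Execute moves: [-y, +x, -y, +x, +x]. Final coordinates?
(4, -5)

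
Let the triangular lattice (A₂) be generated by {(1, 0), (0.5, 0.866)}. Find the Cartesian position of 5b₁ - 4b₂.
(3, -3.464)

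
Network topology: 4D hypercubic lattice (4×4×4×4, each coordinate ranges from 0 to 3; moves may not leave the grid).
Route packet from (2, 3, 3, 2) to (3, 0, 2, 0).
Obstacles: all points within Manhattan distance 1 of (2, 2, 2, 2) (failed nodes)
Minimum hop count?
7
(one shortest path: (2, 3, 3, 2) → (3, 3, 3, 2) → (3, 2, 3, 2) → (3, 1, 3, 2) → (3, 0, 3, 2) → (3, 0, 2, 2) → (3, 0, 2, 1) → (3, 0, 2, 0))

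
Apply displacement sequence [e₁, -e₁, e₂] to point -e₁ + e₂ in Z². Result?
(-1, 2)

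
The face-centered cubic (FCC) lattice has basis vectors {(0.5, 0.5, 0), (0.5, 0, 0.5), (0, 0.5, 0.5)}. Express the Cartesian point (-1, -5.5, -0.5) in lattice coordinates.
-6b₁ + 4b₂ - 5b₃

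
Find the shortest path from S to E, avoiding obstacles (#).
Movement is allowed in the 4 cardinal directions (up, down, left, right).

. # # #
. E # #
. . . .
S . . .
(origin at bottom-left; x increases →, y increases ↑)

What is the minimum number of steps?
3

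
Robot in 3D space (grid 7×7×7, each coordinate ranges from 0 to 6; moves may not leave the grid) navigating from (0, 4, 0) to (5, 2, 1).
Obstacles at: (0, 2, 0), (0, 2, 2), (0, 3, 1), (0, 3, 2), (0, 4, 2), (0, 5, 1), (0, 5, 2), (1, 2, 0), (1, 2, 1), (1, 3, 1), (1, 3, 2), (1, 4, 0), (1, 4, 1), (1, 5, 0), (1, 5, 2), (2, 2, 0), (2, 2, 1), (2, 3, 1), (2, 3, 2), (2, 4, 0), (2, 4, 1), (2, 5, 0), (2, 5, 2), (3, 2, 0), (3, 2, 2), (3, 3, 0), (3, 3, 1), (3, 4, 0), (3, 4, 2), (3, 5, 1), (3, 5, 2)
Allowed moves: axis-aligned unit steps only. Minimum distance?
12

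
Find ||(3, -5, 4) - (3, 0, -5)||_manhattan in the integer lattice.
14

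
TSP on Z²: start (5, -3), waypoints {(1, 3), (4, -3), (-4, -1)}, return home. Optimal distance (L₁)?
30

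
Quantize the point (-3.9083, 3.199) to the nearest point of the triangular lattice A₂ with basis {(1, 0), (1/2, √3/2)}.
(-4, 3.464)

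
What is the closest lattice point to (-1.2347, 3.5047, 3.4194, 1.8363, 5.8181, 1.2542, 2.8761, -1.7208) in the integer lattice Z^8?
(-1, 4, 3, 2, 6, 1, 3, -2)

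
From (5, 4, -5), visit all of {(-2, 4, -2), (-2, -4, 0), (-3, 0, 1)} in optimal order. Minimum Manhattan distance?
24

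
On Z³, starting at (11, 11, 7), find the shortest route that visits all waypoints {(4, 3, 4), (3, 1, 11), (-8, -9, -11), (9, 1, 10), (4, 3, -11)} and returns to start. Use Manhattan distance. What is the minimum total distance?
122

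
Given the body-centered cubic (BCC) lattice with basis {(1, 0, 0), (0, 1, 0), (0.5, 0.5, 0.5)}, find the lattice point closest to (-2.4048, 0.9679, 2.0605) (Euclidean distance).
(-2, 1, 2)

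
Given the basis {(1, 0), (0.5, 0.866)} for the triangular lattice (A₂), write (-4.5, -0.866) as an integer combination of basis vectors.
-4b₁ - b₂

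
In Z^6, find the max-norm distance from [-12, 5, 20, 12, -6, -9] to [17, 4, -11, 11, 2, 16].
31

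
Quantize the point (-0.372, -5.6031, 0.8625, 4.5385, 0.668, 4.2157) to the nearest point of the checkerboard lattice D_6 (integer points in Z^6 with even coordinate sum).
(0, -6, 1, 4, 1, 4)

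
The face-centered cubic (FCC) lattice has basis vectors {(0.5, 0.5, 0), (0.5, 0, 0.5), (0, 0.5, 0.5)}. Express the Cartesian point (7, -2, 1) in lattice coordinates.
4b₁ + 10b₂ - 8b₃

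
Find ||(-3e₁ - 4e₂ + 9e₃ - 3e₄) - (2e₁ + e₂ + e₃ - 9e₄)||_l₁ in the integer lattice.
24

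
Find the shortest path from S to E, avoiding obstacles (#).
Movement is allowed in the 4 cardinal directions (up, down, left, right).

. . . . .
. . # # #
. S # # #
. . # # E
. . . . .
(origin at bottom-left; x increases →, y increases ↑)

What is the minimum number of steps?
6
(one shortest path: (1, 2) → (1, 1) → (1, 0) → (2, 0) → (3, 0) → (4, 0) → (4, 1))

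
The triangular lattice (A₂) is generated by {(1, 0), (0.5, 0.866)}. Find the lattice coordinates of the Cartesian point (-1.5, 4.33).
-4b₁ + 5b₂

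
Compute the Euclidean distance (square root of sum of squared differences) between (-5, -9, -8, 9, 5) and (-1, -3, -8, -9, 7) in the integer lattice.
19.4936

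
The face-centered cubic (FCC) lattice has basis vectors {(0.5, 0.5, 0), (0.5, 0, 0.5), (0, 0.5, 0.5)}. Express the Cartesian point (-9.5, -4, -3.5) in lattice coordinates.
-10b₁ - 9b₂ + 2b₃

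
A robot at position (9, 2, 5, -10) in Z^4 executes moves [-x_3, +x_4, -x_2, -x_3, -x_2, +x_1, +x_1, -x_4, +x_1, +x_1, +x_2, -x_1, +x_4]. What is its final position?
(12, 1, 3, -9)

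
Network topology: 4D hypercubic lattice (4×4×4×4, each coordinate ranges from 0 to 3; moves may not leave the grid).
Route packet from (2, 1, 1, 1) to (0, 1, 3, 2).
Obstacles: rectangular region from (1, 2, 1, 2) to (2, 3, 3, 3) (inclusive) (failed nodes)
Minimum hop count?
5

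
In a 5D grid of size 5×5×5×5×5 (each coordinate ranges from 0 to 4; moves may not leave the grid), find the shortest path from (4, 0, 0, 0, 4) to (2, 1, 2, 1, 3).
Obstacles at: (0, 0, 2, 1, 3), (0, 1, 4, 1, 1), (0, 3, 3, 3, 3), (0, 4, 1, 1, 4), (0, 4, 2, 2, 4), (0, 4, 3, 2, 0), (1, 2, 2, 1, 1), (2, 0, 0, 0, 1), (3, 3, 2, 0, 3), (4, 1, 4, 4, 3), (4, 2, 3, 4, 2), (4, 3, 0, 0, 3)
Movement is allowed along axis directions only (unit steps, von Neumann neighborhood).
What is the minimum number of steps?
7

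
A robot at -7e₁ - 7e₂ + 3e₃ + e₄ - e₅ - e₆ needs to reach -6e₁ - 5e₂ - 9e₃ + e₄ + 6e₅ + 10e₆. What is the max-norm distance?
12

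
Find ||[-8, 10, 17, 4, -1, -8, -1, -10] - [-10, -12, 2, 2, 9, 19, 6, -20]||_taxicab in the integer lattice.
95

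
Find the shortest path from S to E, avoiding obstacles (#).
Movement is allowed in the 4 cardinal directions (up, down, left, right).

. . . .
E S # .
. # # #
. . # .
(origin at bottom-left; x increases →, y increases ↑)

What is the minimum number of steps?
1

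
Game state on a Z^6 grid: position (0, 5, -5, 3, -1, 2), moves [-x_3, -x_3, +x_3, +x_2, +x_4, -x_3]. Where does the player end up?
(0, 6, -7, 4, -1, 2)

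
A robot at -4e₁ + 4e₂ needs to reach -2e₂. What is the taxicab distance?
10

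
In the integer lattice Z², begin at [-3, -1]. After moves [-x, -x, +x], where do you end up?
(-4, -1)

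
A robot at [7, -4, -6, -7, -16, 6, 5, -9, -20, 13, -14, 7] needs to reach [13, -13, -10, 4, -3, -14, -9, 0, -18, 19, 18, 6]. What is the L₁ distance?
127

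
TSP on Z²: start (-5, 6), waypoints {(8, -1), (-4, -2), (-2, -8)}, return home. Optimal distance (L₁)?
54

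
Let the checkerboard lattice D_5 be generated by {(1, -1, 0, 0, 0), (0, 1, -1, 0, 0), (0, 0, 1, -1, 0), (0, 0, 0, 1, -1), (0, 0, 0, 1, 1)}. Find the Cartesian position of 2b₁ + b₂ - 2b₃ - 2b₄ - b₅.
(2, -1, -3, -1, 1)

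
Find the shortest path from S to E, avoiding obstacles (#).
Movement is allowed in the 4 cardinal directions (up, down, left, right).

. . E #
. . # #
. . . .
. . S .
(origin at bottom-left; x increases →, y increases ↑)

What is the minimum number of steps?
5
(one shortest path: (2, 0) → (1, 0) → (1, 1) → (1, 2) → (1, 3) → (2, 3))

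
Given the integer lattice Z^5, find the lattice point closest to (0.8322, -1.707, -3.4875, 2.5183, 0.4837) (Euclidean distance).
(1, -2, -3, 3, 0)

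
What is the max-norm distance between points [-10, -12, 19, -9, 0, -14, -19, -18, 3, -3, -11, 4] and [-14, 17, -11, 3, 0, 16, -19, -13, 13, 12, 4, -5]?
30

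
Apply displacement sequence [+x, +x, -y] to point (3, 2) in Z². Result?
(5, 1)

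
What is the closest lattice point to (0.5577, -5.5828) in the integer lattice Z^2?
(1, -6)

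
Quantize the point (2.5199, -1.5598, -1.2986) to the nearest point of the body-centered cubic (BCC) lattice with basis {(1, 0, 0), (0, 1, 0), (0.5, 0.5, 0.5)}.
(2.5, -1.5, -1.5)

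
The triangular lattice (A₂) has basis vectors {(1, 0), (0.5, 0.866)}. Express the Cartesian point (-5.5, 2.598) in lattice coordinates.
-7b₁ + 3b₂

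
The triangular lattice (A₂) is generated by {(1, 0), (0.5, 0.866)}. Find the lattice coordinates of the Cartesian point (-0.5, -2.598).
b₁ - 3b₂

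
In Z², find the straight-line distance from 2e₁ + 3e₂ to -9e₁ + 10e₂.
13.0384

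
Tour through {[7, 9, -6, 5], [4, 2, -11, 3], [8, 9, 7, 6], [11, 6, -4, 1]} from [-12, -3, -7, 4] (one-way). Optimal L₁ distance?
74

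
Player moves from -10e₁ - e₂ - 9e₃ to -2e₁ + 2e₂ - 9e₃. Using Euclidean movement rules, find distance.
8.544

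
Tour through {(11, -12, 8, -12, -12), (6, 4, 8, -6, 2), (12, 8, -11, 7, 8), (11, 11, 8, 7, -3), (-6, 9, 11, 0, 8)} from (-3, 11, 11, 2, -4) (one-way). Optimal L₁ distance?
172
(one optimal route: (-3, 11, 11, 2, -4) → (-6, 9, 11, 0, 8) → (12, 8, -11, 7, 8) → (11, 11, 8, 7, -3) → (6, 4, 8, -6, 2) → (11, -12, 8, -12, -12))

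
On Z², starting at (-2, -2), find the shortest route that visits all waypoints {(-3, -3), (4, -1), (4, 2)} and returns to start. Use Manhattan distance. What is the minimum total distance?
24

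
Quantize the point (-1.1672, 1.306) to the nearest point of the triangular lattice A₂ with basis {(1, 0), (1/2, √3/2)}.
(-1, 1.732)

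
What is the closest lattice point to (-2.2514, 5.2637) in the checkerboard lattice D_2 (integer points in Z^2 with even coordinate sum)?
(-2, 6)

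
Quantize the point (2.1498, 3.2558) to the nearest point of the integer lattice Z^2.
(2, 3)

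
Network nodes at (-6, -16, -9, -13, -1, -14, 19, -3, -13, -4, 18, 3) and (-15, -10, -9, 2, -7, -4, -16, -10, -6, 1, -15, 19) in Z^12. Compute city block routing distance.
149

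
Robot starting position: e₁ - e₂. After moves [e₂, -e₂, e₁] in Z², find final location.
(2, -1)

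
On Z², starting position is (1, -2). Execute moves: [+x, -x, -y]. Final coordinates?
(1, -3)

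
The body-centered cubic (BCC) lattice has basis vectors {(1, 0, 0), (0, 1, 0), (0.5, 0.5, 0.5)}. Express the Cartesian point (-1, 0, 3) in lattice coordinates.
-4b₁ - 3b₂ + 6b₃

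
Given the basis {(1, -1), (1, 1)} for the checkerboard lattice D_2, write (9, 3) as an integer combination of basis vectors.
3b₁ + 6b₂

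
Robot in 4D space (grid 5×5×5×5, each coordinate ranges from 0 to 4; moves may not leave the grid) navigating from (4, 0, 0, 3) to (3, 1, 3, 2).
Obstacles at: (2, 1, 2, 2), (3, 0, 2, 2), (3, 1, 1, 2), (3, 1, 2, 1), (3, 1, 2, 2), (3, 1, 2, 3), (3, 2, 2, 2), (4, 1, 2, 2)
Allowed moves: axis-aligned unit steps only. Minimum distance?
6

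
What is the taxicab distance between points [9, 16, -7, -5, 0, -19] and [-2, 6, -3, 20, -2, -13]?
58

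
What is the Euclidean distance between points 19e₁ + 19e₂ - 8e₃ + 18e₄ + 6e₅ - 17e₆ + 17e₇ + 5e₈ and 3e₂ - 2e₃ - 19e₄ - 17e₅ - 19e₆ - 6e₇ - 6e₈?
56.6127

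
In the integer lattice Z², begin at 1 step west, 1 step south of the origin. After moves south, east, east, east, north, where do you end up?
(2, -1)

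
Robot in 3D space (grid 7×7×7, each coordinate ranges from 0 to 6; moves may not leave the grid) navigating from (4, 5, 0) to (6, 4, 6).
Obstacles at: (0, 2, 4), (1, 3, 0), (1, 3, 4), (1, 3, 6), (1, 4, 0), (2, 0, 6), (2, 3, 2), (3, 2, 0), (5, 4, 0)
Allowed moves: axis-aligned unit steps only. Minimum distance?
9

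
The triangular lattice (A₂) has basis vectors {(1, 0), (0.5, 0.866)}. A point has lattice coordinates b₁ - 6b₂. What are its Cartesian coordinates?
(-2, -5.196)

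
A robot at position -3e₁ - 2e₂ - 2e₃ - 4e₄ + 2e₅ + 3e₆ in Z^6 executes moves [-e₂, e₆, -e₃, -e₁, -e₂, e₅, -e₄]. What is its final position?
(-4, -4, -3, -5, 3, 4)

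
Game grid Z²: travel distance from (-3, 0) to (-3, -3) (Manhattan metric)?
3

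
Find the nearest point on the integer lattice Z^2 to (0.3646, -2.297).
(0, -2)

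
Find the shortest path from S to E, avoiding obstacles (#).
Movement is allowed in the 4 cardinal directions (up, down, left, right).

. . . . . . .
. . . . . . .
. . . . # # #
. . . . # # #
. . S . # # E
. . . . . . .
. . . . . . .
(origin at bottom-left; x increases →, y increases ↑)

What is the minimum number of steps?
6
(one shortest path: (2, 2) → (3, 2) → (3, 1) → (4, 1) → (5, 1) → (6, 1) → (6, 2))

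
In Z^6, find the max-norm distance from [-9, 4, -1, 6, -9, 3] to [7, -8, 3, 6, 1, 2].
16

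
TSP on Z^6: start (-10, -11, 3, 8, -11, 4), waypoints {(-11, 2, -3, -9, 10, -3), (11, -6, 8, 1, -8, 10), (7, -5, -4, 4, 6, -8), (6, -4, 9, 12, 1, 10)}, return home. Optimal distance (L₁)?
234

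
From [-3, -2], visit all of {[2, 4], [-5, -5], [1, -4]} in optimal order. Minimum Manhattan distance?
21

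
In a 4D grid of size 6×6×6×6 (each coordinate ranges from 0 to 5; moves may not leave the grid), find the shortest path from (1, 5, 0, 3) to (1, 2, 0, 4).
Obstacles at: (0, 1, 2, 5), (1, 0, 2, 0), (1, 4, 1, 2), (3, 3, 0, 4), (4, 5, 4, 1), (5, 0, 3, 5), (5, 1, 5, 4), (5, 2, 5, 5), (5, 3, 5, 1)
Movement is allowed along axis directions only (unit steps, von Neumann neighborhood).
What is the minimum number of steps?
4
(one shortest path: (1, 5, 0, 3) → (1, 4, 0, 3) → (1, 3, 0, 3) → (1, 2, 0, 3) → (1, 2, 0, 4))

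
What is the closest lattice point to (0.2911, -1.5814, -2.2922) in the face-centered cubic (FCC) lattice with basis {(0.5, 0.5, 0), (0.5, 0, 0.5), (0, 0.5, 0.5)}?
(0, -1.5, -2.5)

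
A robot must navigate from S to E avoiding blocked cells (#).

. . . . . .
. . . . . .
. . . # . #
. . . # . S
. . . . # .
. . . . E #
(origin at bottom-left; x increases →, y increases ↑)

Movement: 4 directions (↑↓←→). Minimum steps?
11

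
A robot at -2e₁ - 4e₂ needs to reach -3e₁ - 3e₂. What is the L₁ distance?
2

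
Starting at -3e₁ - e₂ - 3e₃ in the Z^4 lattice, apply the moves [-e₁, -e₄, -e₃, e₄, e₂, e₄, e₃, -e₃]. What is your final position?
(-4, 0, -4, 1)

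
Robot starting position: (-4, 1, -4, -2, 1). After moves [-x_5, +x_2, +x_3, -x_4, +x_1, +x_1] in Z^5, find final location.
(-2, 2, -3, -3, 0)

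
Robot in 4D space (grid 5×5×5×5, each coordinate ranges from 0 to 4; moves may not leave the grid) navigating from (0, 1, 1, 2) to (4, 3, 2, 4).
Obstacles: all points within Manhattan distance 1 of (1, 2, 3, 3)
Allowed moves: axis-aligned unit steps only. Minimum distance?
9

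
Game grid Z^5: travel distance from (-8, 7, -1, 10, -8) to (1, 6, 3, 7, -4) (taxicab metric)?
21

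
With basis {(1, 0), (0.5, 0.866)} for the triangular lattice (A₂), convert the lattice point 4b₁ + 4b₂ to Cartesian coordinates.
(6, 3.464)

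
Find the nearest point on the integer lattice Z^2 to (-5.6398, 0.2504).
(-6, 0)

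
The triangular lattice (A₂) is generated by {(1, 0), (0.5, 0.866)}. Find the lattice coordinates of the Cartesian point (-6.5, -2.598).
-5b₁ - 3b₂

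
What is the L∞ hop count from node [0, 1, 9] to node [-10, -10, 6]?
11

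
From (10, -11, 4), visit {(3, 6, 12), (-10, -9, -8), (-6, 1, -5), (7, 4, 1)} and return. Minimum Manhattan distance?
120
(one optimal route: (10, -11, 4) → (-10, -9, -8) → (-6, 1, -5) → (3, 6, 12) → (7, 4, 1) → (10, -11, 4))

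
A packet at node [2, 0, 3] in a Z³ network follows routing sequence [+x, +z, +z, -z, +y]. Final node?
(3, 1, 4)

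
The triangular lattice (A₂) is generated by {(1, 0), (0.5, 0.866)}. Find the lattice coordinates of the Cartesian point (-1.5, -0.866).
-b₁ - b₂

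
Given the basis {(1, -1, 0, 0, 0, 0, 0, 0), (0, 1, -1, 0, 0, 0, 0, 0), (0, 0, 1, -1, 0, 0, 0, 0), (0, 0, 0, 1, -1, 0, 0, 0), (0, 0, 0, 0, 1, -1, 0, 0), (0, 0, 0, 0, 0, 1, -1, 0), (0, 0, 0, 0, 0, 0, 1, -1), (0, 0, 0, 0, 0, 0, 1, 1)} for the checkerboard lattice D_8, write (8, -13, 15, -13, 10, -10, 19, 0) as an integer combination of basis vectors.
8b₁ - 5b₂ + 10b₃ - 3b₄ + 7b₅ - 3b₆ + 8b₇ + 8b₈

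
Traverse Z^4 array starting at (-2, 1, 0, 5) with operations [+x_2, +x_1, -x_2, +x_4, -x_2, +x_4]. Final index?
(-1, 0, 0, 7)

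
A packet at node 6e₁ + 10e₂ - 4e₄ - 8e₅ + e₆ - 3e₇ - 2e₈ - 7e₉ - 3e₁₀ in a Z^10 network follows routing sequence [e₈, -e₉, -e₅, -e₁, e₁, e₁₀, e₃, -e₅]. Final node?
(6, 10, 1, -4, -10, 1, -3, -1, -8, -2)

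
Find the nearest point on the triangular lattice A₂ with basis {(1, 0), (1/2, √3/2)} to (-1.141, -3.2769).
(-1, -3.464)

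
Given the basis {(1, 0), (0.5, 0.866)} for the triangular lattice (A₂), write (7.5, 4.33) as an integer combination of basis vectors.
5b₁ + 5b₂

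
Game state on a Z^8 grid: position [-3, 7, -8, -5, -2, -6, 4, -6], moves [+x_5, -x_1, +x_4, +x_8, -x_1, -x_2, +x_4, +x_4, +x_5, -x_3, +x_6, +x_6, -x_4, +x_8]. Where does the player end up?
(-5, 6, -9, -3, 0, -4, 4, -4)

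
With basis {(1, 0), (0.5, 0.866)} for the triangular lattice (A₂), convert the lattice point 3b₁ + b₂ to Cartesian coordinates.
(3.5, 0.866)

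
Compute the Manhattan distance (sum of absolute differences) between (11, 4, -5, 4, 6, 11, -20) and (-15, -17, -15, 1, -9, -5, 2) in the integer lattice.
113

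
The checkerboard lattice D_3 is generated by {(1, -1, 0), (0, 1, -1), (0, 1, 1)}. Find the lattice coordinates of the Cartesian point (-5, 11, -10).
-5b₁ + 8b₂ - 2b₃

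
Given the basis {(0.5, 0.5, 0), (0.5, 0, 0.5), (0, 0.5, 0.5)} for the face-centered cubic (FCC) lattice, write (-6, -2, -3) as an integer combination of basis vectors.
-5b₁ - 7b₂ + b₃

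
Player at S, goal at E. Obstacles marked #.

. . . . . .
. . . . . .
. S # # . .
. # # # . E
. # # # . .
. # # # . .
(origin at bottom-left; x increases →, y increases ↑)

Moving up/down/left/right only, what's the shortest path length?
7
(one shortest path: (1, 3) → (1, 4) → (2, 4) → (3, 4) → (4, 4) → (5, 4) → (5, 3) → (5, 2))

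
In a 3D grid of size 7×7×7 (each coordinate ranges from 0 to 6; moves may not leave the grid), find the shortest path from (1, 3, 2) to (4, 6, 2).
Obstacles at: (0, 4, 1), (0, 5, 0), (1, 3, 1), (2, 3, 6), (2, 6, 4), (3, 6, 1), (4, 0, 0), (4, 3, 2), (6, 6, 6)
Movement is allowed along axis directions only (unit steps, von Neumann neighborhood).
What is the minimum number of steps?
6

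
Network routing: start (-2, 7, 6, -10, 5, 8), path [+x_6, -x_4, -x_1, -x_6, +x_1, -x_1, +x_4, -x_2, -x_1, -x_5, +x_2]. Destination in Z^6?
(-4, 7, 6, -10, 4, 8)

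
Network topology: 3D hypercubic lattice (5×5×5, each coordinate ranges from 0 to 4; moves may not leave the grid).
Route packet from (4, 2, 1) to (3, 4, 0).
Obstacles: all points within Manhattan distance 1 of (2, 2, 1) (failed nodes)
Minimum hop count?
4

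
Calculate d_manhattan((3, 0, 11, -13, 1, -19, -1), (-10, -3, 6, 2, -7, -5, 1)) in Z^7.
60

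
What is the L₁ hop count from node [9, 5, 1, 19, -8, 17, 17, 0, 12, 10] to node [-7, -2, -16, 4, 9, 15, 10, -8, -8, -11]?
130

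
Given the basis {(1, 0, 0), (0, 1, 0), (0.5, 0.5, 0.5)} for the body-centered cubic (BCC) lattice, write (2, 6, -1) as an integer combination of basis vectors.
3b₁ + 7b₂ - 2b₃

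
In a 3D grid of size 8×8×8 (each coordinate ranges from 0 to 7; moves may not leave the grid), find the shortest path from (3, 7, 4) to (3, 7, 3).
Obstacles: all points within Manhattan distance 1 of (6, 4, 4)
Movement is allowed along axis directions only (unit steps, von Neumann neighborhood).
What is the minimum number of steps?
1
(one shortest path: (3, 7, 4) → (3, 7, 3))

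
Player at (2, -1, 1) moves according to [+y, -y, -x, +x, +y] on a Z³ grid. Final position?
(2, 0, 1)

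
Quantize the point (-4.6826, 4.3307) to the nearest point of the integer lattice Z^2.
(-5, 4)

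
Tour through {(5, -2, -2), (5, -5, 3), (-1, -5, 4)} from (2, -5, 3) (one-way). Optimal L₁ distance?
19
(one optimal route: (2, -5, 3) → (-1, -5, 4) → (5, -5, 3) → (5, -2, -2))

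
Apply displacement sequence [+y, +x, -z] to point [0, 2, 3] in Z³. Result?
(1, 3, 2)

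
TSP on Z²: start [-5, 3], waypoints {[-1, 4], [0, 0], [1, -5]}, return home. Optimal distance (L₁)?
30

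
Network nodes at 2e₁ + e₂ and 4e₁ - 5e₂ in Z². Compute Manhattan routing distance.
8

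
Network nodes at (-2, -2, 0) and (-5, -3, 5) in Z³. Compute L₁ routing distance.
9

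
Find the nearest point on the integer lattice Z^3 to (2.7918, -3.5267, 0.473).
(3, -4, 0)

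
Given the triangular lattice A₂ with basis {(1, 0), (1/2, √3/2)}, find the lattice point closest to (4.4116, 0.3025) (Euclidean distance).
(4, 0)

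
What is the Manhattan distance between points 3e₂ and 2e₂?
1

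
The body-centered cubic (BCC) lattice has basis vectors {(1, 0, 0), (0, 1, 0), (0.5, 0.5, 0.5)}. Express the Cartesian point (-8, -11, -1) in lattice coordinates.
-7b₁ - 10b₂ - 2b₃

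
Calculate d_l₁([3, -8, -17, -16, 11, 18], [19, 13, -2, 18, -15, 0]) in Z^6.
130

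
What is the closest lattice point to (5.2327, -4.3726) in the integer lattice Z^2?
(5, -4)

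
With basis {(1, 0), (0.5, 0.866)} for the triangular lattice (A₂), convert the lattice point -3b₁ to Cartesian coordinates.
(-3, 0)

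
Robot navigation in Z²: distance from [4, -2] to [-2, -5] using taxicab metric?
9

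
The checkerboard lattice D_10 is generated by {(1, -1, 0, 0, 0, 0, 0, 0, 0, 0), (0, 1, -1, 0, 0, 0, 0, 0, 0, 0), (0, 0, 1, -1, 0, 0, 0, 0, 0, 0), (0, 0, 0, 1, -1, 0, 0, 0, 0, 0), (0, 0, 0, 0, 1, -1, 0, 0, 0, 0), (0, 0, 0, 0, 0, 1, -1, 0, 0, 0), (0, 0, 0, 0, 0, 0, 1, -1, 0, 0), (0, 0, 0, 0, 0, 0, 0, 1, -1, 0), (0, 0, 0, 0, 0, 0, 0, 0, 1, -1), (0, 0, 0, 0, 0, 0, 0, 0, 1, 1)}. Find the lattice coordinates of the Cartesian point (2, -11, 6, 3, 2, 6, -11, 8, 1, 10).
2b₁ - 9b₂ - 3b₃ + 2b₅ + 8b₆ - 3b₇ + 5b₈ - 2b₉ + 8b₁₀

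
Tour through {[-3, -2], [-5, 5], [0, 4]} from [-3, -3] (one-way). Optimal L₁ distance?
16
(one optimal route: (-3, -3) → (-3, -2) → (-5, 5) → (0, 4))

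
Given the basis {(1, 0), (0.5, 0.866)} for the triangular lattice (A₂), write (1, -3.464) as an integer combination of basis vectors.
3b₁ - 4b₂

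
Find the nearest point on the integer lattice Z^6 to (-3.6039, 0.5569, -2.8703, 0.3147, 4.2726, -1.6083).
(-4, 1, -3, 0, 4, -2)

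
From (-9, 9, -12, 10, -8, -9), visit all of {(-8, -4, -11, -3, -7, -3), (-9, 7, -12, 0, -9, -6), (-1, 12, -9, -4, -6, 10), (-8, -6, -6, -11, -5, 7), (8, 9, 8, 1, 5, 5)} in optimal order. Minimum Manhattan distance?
153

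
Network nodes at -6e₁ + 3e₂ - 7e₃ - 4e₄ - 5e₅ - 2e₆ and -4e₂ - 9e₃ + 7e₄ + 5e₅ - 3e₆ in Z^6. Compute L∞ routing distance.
11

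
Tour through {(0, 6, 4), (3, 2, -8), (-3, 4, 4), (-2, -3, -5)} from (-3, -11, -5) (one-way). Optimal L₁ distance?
46
(one optimal route: (-3, -11, -5) → (-2, -3, -5) → (3, 2, -8) → (0, 6, 4) → (-3, 4, 4))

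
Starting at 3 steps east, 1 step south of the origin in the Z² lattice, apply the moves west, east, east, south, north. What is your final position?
(4, -1)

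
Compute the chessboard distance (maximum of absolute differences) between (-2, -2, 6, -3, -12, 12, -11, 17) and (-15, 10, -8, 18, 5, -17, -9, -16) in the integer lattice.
33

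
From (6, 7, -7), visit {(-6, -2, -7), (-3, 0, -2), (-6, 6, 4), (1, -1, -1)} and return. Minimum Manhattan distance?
78
(one optimal route: (6, 7, -7) → (-6, 6, 4) → (-6, -2, -7) → (-3, 0, -2) → (1, -1, -1) → (6, 7, -7))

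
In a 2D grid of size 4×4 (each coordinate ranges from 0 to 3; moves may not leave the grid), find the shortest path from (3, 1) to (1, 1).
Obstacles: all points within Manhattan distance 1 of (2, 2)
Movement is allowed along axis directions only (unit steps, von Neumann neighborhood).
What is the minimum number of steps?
4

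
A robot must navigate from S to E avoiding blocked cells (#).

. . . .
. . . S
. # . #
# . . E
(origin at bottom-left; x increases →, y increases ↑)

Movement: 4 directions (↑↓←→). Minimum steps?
4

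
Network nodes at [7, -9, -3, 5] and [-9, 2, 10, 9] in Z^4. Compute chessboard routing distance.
16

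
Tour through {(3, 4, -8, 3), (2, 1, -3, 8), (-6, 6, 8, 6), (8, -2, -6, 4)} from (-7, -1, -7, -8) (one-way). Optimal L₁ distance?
83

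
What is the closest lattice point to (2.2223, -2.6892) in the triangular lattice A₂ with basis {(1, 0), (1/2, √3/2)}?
(2.5, -2.598)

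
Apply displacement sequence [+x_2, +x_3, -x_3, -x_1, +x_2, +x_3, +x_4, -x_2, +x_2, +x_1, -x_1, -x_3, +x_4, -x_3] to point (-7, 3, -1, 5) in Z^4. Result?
(-8, 5, -2, 7)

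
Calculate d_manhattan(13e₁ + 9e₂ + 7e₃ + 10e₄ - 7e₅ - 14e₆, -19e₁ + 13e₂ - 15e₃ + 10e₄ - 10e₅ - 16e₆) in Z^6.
63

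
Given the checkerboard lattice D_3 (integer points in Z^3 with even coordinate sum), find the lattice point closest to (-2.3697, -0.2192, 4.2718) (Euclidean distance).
(-2, 0, 4)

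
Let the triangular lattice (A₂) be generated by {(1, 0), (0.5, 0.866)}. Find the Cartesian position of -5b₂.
(-2.5, -4.33)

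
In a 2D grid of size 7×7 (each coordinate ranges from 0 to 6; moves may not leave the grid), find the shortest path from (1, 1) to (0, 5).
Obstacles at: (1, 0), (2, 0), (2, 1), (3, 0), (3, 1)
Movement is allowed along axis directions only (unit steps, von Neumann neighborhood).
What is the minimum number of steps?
5
(one shortest path: (1, 1) → (0, 1) → (0, 2) → (0, 3) → (0, 4) → (0, 5))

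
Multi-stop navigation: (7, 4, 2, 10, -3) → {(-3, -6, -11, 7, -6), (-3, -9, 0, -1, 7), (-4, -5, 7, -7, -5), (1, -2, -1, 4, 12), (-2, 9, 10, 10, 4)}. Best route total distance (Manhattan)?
155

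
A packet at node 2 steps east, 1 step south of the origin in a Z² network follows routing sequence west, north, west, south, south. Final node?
(0, -2)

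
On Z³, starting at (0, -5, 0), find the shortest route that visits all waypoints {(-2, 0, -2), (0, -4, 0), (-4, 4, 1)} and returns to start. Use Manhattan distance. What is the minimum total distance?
32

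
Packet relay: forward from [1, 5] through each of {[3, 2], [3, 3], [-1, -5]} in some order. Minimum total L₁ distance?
16
(one optimal route: (1, 5) → (3, 3) → (3, 2) → (-1, -5))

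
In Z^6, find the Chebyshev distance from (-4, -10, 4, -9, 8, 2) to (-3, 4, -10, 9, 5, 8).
18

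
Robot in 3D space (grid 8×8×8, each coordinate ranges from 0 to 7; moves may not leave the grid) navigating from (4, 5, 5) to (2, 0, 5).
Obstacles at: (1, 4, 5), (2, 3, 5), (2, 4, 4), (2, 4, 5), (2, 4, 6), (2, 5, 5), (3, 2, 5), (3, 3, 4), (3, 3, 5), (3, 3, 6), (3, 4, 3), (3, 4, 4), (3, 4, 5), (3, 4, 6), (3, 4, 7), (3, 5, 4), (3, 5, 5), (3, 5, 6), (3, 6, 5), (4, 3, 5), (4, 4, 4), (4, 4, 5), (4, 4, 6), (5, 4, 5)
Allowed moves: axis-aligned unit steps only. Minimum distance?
11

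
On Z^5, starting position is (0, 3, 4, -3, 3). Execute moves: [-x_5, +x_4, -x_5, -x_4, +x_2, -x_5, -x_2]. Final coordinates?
(0, 3, 4, -3, 0)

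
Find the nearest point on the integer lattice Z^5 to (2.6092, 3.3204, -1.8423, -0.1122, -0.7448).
(3, 3, -2, 0, -1)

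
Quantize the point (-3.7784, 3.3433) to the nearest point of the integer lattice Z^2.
(-4, 3)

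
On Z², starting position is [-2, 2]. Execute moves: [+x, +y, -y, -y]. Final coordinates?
(-1, 1)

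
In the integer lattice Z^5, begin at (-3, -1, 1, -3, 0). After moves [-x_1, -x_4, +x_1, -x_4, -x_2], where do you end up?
(-3, -2, 1, -5, 0)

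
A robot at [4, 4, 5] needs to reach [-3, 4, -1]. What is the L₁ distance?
13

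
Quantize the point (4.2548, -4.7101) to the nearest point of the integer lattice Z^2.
(4, -5)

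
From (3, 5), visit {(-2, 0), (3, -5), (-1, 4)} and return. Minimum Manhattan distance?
30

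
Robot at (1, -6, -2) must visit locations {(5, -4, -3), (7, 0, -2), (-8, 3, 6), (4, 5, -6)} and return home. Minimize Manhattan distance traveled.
78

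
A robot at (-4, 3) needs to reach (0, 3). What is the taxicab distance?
4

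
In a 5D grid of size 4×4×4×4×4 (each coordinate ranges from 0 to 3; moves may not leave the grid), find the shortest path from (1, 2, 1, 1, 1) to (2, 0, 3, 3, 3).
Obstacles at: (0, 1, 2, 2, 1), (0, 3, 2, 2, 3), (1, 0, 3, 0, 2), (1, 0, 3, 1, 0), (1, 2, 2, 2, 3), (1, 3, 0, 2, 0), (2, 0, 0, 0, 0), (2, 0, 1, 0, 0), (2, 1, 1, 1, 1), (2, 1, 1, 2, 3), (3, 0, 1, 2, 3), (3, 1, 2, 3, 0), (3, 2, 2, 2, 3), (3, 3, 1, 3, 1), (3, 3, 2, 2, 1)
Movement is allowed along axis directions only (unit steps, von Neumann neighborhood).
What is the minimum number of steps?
9
(one shortest path: (1, 2, 1, 1, 1) → (2, 2, 1, 1, 1) → (2, 2, 2, 1, 1) → (2, 1, 2, 1, 1) → (2, 0, 2, 1, 1) → (2, 0, 3, 1, 1) → (2, 0, 3, 2, 1) → (2, 0, 3, 3, 1) → (2, 0, 3, 3, 2) → (2, 0, 3, 3, 3))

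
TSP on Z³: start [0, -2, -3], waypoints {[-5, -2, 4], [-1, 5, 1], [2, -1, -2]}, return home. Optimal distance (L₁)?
42
(one optimal route: (0, -2, -3) → (-5, -2, 4) → (-1, 5, 1) → (2, -1, -2) → (0, -2, -3))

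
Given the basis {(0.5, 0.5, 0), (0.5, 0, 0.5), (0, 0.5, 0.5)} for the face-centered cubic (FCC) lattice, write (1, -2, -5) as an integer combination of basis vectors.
4b₁ - 2b₂ - 8b₃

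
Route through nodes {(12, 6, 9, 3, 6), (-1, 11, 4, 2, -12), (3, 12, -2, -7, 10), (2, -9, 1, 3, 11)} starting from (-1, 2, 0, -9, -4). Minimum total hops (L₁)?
148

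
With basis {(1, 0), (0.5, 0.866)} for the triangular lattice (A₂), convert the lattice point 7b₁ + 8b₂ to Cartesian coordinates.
(11, 6.928)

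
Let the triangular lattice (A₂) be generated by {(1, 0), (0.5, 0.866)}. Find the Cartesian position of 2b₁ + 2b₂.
(3, 1.732)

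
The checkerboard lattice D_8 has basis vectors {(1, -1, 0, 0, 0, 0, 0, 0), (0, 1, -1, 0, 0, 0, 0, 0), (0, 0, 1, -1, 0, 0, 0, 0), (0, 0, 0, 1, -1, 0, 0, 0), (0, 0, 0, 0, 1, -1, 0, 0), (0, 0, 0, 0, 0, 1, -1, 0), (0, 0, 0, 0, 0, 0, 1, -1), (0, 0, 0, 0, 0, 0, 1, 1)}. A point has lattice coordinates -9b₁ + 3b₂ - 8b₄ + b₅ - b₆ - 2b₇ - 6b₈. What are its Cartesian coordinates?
(-9, 12, -3, -8, 9, -2, -7, -4)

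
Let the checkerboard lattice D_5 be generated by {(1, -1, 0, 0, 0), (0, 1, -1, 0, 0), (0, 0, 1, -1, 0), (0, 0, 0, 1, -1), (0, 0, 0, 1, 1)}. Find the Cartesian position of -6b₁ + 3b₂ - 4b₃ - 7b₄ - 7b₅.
(-6, 9, -7, -10, 0)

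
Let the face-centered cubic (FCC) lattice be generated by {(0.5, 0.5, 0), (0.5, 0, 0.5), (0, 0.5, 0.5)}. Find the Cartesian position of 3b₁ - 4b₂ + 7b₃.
(-0.5, 5, 1.5)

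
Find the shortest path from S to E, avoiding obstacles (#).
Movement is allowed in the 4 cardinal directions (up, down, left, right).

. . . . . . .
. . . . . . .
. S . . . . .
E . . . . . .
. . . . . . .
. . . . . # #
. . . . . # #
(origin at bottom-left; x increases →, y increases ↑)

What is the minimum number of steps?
2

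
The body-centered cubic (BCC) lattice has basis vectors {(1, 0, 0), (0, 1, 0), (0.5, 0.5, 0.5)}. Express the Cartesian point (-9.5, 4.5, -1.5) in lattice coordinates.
-8b₁ + 6b₂ - 3b₃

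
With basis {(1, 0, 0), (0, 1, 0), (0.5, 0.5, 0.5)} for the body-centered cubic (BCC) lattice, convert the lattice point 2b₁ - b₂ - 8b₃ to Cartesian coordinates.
(-2, -5, -4)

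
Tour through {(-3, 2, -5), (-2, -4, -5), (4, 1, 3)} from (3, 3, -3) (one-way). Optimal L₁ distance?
32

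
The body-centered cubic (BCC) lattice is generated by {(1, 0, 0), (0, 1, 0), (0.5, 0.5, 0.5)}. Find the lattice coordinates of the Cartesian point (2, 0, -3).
5b₁ + 3b₂ - 6b₃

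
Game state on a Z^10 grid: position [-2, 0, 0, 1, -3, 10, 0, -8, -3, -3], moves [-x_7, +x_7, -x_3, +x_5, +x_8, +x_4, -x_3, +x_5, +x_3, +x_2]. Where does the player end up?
(-2, 1, -1, 2, -1, 10, 0, -7, -3, -3)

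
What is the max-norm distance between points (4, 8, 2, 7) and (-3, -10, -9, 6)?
18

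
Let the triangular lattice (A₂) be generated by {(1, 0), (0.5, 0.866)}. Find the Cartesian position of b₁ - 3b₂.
(-0.5, -2.598)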